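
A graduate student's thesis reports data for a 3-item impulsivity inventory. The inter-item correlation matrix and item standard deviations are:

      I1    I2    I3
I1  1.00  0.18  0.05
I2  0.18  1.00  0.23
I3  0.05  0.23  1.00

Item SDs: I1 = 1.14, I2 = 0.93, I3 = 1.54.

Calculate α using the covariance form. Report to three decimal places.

Σσ²ᵢ = 1.14² + 0.93² + 1.54² = 4.5361
Covariances σ_ij = r_ij · s_i · s_j:
  σ(I1,I2) = 0.18 × 1.14 × 0.93 = 0.1908
  σ(I1,I3) = 0.05 × 1.14 × 1.54 = 0.0878
  σ(I2,I3) = 0.23 × 0.93 × 1.54 = 0.3294
σ²_T = Σσ²ᵢ + 2·Σσ_ij = 4.5361 + 2 × 0.6080 = 5.7521
α = (3/2)·(1 − 4.5361/5.7521) = 0.317

α = 0.317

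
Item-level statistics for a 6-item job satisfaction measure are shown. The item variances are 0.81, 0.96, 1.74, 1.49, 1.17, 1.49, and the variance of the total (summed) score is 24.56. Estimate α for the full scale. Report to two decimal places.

ΣVar(i) = 0.81 + 0.96 + 1.74 + 1.49 + 1.17 + 1.49 = 7.66
α = (k/(k−1))·(1 − ΣVar(i)/σ²_T) = (6/5)·(1 − 7.66/24.56) = 0.83

α = 0.83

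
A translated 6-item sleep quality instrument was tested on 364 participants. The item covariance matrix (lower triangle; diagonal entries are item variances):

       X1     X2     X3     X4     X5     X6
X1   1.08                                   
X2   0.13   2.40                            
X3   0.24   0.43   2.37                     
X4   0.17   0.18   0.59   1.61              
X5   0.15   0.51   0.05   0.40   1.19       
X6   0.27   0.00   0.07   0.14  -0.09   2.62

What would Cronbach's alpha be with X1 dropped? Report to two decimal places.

α = 0.39

Remaining items: X2, X3, X4, X5, X6 (k = 5).
Σσ²ᵢ = 2.40 + 2.37 + 1.61 + 1.19 + 2.62 = 10.19
σ²_T = 10.19 + 2 × 2.28 = 14.75
α (item deleted) = (5/4)·(1 − 10.19/14.75) = 0.39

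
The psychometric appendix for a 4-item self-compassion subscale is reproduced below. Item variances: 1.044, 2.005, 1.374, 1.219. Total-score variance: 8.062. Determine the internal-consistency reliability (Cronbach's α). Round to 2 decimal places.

Σσᵢ² = 1.044 + 2.005 + 1.374 + 1.219 = 5.642
α = (k/(k−1))·(1 − Σσᵢ²/Var(T)) = (4/3)·(1 − 5.642/8.062) = 0.40

α = 0.40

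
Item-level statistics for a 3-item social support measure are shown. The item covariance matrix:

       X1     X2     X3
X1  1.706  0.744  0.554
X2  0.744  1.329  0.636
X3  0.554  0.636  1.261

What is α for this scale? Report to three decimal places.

sum of item variances = 1.706 + 1.329 + 1.261 = 4.296
Sum of the distinct covariances = 1.934
σ²_T = 4.296 + 2 × 1.934 = 8.164
α = (k/(k−1))·(1 − sum of item variances/σ²_T) = (3/2)·(1 − 4.296/8.164) = 0.711

α = 0.711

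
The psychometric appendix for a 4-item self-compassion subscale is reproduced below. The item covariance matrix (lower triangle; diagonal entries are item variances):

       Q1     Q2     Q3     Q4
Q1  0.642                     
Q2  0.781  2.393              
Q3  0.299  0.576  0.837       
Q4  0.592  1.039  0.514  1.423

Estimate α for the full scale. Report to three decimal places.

α = 0.786

Σσᵢ² = 0.642 + 2.393 + 0.837 + 1.423 = 5.295
Sum of the distinct covariances = 3.801
σ²_total = 5.295 + 2 × 3.801 = 12.897
α = (k/(k−1))·(1 − Σσᵢ²/σ²_total) = (4/3)·(1 − 5.295/12.897) = 0.786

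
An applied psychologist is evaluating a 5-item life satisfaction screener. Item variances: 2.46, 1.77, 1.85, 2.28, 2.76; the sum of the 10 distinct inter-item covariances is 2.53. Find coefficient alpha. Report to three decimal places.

coefficient alpha = 0.391

sum of item variances = 2.46 + 1.77 + 1.85 + 2.28 + 2.76 = 11.12
Sum of distinct covariances = 2.53
σ²_total = sum of item variances + 2·Σcov = 11.12 + 2 × 2.53 = 16.18
α = (5/4)·(1 − 11.12/16.18) = 0.391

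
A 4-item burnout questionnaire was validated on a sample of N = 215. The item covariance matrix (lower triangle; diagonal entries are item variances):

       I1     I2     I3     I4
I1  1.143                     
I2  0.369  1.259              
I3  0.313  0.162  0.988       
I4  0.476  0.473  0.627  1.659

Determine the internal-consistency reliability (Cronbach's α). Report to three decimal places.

Cronbach's α = 0.653

Σσ²ᵢ = 1.143 + 1.259 + 0.988 + 1.659 = 5.049
Sum of off-diagonal covariances = 2.420
Var(T) = 5.049 + 2 × 2.420 = 9.889
α = (k/(k−1))·(1 − Σσ²ᵢ/Var(T)) = (4/3)·(1 − 5.049/9.889) = 0.653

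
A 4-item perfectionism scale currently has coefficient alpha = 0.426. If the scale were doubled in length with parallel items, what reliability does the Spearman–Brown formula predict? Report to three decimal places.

predicted reliability = 0.597

Length factor m = 2
α' = m·α / (1 + (m−1)·α)
   = 2 × 0.426 / (1 + (2 − 1) × 0.426)
   = 0.8520 / 1.4260 = 0.597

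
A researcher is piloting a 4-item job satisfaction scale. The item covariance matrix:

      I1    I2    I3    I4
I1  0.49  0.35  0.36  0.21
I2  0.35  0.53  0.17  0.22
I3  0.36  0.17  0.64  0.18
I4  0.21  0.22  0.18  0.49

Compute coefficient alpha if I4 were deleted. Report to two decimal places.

α = 0.77

Remaining items: I1, I2, I3 (k = 3).
Σσᵢ² = 0.49 + 0.53 + 0.64 = 1.66
σ²_total = 1.66 + 2 × 0.88 = 3.42
α (item deleted) = (3/2)·(1 − 1.66/3.42) = 0.77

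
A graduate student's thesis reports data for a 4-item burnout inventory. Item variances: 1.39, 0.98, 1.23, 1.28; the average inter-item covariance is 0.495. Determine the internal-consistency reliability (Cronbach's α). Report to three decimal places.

Σσᵢ² = 1.39 + 0.98 + 1.23 + 1.28 = 4.88
Sum of the 6 distinct covariances = 6 × 0.495 = 2.970
σ²_total = Σσᵢ² + 2·Σcov = 4.88 + 2 × 2.970 = 10.820
α = (4/3)·(1 − 4.88/10.820) = 0.732

α = 0.732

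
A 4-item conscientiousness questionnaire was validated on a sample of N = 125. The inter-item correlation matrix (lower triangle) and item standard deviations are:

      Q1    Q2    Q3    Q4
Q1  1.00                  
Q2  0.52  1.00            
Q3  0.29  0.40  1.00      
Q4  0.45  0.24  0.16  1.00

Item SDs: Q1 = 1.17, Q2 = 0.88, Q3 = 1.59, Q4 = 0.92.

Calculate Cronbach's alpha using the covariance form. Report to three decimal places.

Σσ²ᵢ = 1.17² + 0.88² + 1.59² + 0.92² = 5.5178
Covariances σ_ij = r_ij · s_i · s_j:
  σ(Q1,Q2) = 0.52 × 1.17 × 0.88 = 0.5354
  σ(Q1,Q3) = 0.29 × 1.17 × 1.59 = 0.5395
  σ(Q1,Q4) = 0.45 × 1.17 × 0.92 = 0.4844
  σ(Q2,Q3) = 0.40 × 0.88 × 1.59 = 0.5597
  σ(Q2,Q4) = 0.24 × 0.88 × 0.92 = 0.1943
  σ(Q3,Q4) = 0.16 × 1.59 × 0.92 = 0.2340
σ²_T = Σσ²ᵢ + 2·Σσ_ij = 5.5178 + 2 × 2.5473 = 10.6124
α = (4/3)·(1 − 5.5178/10.6124) = 0.640

Cronbach's alpha = 0.640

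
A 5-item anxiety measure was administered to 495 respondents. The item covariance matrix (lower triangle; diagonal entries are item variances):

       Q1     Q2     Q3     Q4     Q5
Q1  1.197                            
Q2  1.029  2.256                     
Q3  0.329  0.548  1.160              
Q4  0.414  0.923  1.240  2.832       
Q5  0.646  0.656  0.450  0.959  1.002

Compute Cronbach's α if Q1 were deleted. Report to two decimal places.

Remaining items: Q2, Q3, Q4, Q5 (k = 4).
Σσ²ᵢ = 2.256 + 1.160 + 2.832 + 1.002 = 7.250
Var(T) = 7.250 + 2 × 4.776 = 16.802
α (item deleted) = (4/3)·(1 − 7.250/16.802) = 0.76

Cronbach's α = 0.76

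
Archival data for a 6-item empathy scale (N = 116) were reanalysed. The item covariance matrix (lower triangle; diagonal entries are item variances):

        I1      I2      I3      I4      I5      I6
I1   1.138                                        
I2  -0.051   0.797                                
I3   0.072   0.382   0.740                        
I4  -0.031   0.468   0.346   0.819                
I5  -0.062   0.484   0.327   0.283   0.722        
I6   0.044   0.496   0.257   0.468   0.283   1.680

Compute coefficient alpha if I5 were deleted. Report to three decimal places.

α = 0.608

Remaining items: I1, I2, I3, I4, I6 (k = 5).
ΣVar(i) = 1.138 + 0.797 + 0.740 + 0.819 + 1.680 = 5.174
total variance = 5.174 + 2 × 2.451 = 10.076
α (item deleted) = (5/4)·(1 − 5.174/10.076) = 0.608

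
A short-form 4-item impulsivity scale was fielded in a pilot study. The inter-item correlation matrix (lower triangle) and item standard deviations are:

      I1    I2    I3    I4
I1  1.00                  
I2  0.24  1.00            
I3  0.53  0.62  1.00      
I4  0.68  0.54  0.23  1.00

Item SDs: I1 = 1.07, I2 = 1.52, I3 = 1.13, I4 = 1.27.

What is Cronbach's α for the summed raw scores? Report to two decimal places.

α = 0.77

Σσ²ᵢ = 1.07² + 1.52² + 1.13² + 1.27² = 6.3451
Covariances σ_ij = r_ij · s_i · s_j:
  σ(I1,I2) = 0.24 × 1.07 × 1.52 = 0.3903
  σ(I1,I3) = 0.53 × 1.07 × 1.13 = 0.6408
  σ(I1,I4) = 0.68 × 1.07 × 1.27 = 0.9241
  σ(I2,I3) = 0.62 × 1.52 × 1.13 = 1.0649
  σ(I2,I4) = 0.54 × 1.52 × 1.27 = 1.0424
  σ(I3,I4) = 0.23 × 1.13 × 1.27 = 0.3301
σ²_T = Σσ²ᵢ + 2·Σσ_ij = 6.3451 + 2 × 4.3926 = 15.1303
α = (4/3)·(1 − 6.3451/15.1303) = 0.77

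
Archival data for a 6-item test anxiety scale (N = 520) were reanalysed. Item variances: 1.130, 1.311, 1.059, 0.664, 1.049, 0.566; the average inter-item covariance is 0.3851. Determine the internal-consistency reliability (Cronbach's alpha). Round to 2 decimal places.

Cronbach's alpha = 0.80

ΣVar(i) = 1.130 + 1.311 + 1.059 + 0.664 + 1.049 + 0.566 = 5.779
Sum of the 15 distinct covariances = 15 × 0.3851 = 5.7765
σ²_total = ΣVar(i) + 2·Σcov = 5.779 + 2 × 5.7765 = 17.3320
α = (6/5)·(1 − 5.779/17.3320) = 0.80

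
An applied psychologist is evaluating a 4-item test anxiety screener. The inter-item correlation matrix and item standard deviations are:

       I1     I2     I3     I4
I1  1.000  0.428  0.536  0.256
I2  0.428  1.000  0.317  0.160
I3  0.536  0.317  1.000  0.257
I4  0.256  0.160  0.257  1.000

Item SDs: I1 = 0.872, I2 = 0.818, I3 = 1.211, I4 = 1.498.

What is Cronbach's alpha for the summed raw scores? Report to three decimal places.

α = 0.612

Σσ²ᵢ = 0.872² + 0.818² + 1.211² + 1.498² = 5.1400
Covariances σ_ij = r_ij · s_i · s_j:
  σ(I1,I2) = 0.428 × 0.872 × 0.818 = 0.3053
  σ(I1,I3) = 0.536 × 0.872 × 1.211 = 0.5660
  σ(I1,I4) = 0.256 × 0.872 × 1.498 = 0.3344
  σ(I2,I3) = 0.317 × 0.818 × 1.211 = 0.3140
  σ(I2,I4) = 0.160 × 0.818 × 1.498 = 0.1961
  σ(I3,I4) = 0.257 × 1.211 × 1.498 = 0.4662
σ²_T = Σσ²ᵢ + 2·Σσ_ij = 5.1400 + 2 × 2.1820 = 9.5040
α = (4/3)·(1 − 5.1400/9.5040) = 0.612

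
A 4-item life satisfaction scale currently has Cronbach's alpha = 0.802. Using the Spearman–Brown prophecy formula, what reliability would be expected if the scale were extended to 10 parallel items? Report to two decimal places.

predicted reliability = 0.91

Length factor m = 10/4 = 2.5000
α' = m·α / (1 + (m−1)·α)
   = 10/4 × 0.802 / (1 + (10/4 − 1) × 0.802)
   = 2.0050 / 2.2030 = 0.91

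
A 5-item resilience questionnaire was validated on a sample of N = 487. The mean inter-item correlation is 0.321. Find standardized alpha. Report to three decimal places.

standardized alpha = 0.703

Standardized α = k·r̄ / (1 + (k−1)·r̄) = 5 × 0.321 / (1 + 4 × 0.321)
  = 1.6050 / 2.2840 = 0.703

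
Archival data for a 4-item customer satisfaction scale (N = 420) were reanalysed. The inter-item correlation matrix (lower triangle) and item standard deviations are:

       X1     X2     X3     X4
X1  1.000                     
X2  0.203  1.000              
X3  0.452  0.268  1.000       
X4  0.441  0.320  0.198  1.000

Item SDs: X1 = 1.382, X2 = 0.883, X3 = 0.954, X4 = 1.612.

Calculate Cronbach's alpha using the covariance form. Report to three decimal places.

Cronbach's alpha = 0.634

Σσ²ᵢ = 1.382² + 0.883² + 0.954² + 1.612² = 6.1983
Covariances σ_ij = r_ij · s_i · s_j:
  σ(X1,X2) = 0.203 × 1.382 × 0.883 = 0.2477
  σ(X1,X3) = 0.452 × 1.382 × 0.954 = 0.5959
  σ(X1,X4) = 0.441 × 1.382 × 1.612 = 0.9825
  σ(X2,X3) = 0.268 × 0.883 × 0.954 = 0.2258
  σ(X2,X4) = 0.320 × 0.883 × 1.612 = 0.4555
  σ(X3,X4) = 0.198 × 0.954 × 1.612 = 0.3045
σ²_T = Σσ²ᵢ + 2·Σσ_ij = 6.1983 + 2 × 2.8119 = 11.8221
α = (4/3)·(1 − 6.1983/11.8221) = 0.634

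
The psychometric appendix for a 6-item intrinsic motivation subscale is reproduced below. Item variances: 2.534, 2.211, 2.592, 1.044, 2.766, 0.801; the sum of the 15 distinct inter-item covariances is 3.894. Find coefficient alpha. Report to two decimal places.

sum of item variances = 2.534 + 2.211 + 2.592 + 1.044 + 2.766 + 0.801 = 11.948
Sum of distinct covariances = 3.894
σ²_T = sum of item variances + 2·Σcov = 11.948 + 2 × 3.894 = 19.736
α = (6/5)·(1 − 11.948/19.736) = 0.47

coefficient alpha = 0.47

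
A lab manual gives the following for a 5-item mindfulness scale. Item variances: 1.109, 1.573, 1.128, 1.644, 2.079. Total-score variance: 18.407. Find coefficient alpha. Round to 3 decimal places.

Σσᵢ² = 1.109 + 1.573 + 1.128 + 1.644 + 2.079 = 7.533
α = (k/(k−1))·(1 − Σσᵢ²/σ²_total) = (5/4)·(1 − 7.533/18.407) = 0.738

coefficient alpha = 0.738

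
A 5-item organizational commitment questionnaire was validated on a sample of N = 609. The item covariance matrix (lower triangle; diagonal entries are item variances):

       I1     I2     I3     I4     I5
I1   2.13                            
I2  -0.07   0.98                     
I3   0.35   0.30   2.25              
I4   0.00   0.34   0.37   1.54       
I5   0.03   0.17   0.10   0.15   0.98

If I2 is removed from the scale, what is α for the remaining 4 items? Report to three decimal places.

α = 0.300

Remaining items: I1, I3, I4, I5 (k = 4).
Σσᵢ² = 2.13 + 2.25 + 1.54 + 0.98 = 6.90
σ²_T = 6.90 + 2 × 1.00 = 8.90
α (item deleted) = (4/3)·(1 − 6.90/8.90) = 0.300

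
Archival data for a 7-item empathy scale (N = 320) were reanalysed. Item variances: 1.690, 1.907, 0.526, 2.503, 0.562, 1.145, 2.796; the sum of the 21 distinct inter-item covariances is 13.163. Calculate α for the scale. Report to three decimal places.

α = 0.820

Σσ²ᵢ = 1.690 + 1.907 + 0.526 + 2.503 + 0.562 + 1.145 + 2.796 = 11.129
Sum of distinct covariances = 13.163
Var(T) = Σσ²ᵢ + 2·Σcov = 11.129 + 2 × 13.163 = 37.455
α = (7/6)·(1 − 11.129/37.455) = 0.820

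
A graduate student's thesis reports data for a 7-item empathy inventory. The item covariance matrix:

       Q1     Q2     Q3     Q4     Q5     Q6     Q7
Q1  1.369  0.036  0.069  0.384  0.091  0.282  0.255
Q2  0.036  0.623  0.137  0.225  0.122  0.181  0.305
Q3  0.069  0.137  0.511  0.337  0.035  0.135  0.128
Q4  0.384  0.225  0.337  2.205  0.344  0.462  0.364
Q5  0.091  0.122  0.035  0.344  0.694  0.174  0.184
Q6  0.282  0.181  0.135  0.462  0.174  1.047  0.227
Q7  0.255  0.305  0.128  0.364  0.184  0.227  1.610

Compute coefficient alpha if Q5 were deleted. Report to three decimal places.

coefficient alpha = 0.587

Remaining items: Q1, Q2, Q3, Q4, Q6, Q7 (k = 6).
Σσ²ᵢ = 1.369 + 0.623 + 0.511 + 2.205 + 1.047 + 1.610 = 7.365
σ²_T = 7.365 + 2 × 3.527 = 14.419
α (item deleted) = (6/5)·(1 − 7.365/14.419) = 0.587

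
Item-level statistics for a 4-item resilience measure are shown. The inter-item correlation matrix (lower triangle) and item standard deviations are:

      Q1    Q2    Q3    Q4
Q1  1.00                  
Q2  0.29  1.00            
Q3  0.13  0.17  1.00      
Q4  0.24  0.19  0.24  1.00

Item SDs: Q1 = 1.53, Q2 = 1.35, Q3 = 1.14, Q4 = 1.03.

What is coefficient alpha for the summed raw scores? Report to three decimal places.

Σσ²ᵢ = 1.53² + 1.35² + 1.14² + 1.03² = 6.5239
Covariances σ_ij = r_ij · s_i · s_j:
  σ(Q1,Q2) = 0.29 × 1.53 × 1.35 = 0.5990
  σ(Q1,Q3) = 0.13 × 1.53 × 1.14 = 0.2267
  σ(Q1,Q4) = 0.24 × 1.53 × 1.03 = 0.3782
  σ(Q2,Q3) = 0.17 × 1.35 × 1.14 = 0.2616
  σ(Q2,Q4) = 0.19 × 1.35 × 1.03 = 0.2642
  σ(Q3,Q4) = 0.24 × 1.14 × 1.03 = 0.2818
σ²_T = Σσ²ᵢ + 2·Σσ_ij = 6.5239 + 2 × 2.0115 = 10.5469
α = (4/3)·(1 − 6.5239/10.5469) = 0.509

coefficient alpha = 0.509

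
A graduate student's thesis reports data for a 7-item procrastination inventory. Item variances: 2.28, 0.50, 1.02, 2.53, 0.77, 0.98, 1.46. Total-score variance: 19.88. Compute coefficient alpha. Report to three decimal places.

ΣVar(i) = 2.28 + 0.50 + 1.02 + 2.53 + 0.77 + 0.98 + 1.46 = 9.54
α = (k/(k−1))·(1 − ΣVar(i)/Var(T)) = (7/6)·(1 − 9.54/19.88) = 0.607

α = 0.607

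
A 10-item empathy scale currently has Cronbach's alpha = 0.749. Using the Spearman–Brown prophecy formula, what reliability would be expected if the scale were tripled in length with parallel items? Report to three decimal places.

Length factor m = 3
α' = m·α / (1 + (m−1)·α)
   = 3 × 0.749 / (1 + (3 − 1) × 0.749)
   = 2.2470 / 2.4980 = 0.900

predicted reliability = 0.900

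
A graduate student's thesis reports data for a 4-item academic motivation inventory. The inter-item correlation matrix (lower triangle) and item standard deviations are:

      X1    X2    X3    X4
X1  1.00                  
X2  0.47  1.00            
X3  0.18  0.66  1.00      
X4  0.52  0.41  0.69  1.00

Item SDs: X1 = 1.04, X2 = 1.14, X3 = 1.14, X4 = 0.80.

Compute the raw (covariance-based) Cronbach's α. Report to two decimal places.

Σσ²ᵢ = 1.04² + 1.14² + 1.14² + 0.80² = 4.3208
Covariances σ_ij = r_ij · s_i · s_j:
  σ(X1,X2) = 0.47 × 1.04 × 1.14 = 0.5572
  σ(X1,X3) = 0.18 × 1.04 × 1.14 = 0.2134
  σ(X1,X4) = 0.52 × 1.04 × 0.80 = 0.4326
  σ(X2,X3) = 0.66 × 1.14 × 1.14 = 0.8577
  σ(X2,X4) = 0.41 × 1.14 × 0.80 = 0.3739
  σ(X3,X4) = 0.69 × 1.14 × 0.80 = 0.6293
σ²_T = Σσ²ᵢ + 2·Σσ_ij = 4.3208 + 2 × 3.0641 = 10.4490
α = (4/3)·(1 − 4.3208/10.4490) = 0.78

Cronbach's α = 0.78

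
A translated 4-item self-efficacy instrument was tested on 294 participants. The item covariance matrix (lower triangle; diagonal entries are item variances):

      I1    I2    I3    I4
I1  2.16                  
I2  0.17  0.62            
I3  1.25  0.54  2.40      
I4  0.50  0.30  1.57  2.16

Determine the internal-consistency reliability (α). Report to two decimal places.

α = 0.72

Σσᵢ² = 2.16 + 0.62 + 2.40 + 2.16 = 7.34
Sum of off-diagonal covariances = 4.33
σ²_total = 7.34 + 2 × 4.33 = 16.00
α = (k/(k−1))·(1 − Σσᵢ²/σ²_total) = (4/3)·(1 − 7.34/16.00) = 0.72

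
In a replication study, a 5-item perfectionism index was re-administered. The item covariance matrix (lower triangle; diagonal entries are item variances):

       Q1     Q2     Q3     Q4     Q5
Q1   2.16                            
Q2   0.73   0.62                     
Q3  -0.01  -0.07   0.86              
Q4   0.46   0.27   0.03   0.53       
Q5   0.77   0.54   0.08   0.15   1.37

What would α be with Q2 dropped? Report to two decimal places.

α = 0.50

Remaining items: Q1, Q3, Q4, Q5 (k = 4).
sum of item variances = 2.16 + 0.86 + 0.53 + 1.37 = 4.92
Var(T) = 4.92 + 2 × 1.48 = 7.88
α (item deleted) = (4/3)·(1 − 4.92/7.88) = 0.50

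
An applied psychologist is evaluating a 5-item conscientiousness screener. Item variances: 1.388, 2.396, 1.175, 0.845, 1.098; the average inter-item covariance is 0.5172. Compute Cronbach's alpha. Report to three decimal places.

sum of item variances = 1.388 + 2.396 + 1.175 + 0.845 + 1.098 = 6.902
Sum of the 10 distinct covariances = 10 × 0.5172 = 5.1720
σ²_T = sum of item variances + 2·Σcov = 6.902 + 2 × 5.1720 = 17.2460
α = (5/4)·(1 − 6.902/17.2460) = 0.750

Cronbach's alpha = 0.750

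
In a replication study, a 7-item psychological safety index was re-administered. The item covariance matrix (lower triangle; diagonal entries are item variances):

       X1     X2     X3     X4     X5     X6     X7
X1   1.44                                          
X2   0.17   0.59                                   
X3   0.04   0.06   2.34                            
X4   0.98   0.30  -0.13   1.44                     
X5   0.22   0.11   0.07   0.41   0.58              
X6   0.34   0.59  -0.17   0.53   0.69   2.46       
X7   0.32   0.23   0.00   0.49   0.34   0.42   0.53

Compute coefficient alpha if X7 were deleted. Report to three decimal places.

α = 0.585

Remaining items: X1, X2, X3, X4, X5, X6 (k = 6).
sum of item variances = 1.44 + 0.59 + 2.34 + 1.44 + 0.58 + 2.46 = 8.85
total variance = 8.85 + 2 × 4.21 = 17.27
α (item deleted) = (6/5)·(1 − 8.85/17.27) = 0.585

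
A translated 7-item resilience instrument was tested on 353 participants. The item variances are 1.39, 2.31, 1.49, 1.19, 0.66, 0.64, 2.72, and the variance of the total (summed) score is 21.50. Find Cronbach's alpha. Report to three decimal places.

α = 0.602

Σσ²ᵢ = 1.39 + 2.31 + 1.49 + 1.19 + 0.66 + 0.64 + 2.72 = 10.40
α = (k/(k−1))·(1 − Σσ²ᵢ/total variance) = (7/6)·(1 − 10.40/21.50) = 0.602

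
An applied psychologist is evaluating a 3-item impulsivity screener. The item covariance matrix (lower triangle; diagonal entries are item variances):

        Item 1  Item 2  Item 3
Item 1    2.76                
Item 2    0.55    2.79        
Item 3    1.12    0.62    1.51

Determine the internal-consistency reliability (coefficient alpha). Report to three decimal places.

coefficient alpha = 0.590

sum of item variances = 2.76 + 2.79 + 1.51 = 7.06
Σ_{i<j} σ_ij = 2.29
σ²_T = 7.06 + 2 × 2.29 = 11.64
α = (k/(k−1))·(1 − sum of item variances/σ²_T) = (3/2)·(1 − 7.06/11.64) = 0.590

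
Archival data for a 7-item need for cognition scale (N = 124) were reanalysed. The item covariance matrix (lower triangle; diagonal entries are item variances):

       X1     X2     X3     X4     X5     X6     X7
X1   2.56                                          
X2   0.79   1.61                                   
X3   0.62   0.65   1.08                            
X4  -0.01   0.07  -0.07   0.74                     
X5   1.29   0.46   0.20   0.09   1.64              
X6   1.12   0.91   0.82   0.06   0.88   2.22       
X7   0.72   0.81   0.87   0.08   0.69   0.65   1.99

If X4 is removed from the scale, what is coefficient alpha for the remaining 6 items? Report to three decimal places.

Remaining items: X1, X2, X3, X5, X6, X7 (k = 6).
Σσ²ᵢ = 2.56 + 1.61 + 1.08 + 1.64 + 2.22 + 1.99 = 11.10
σ²_total = 11.10 + 2 × 11.48 = 34.06
α (item deleted) = (6/5)·(1 − 11.10/34.06) = 0.809

coefficient alpha = 0.809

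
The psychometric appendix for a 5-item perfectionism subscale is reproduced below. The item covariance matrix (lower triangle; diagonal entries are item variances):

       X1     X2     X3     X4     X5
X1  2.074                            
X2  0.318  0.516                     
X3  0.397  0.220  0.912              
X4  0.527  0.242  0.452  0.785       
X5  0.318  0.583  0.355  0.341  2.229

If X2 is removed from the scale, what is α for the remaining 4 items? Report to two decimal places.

α = 0.59

Remaining items: X1, X3, X4, X5 (k = 4).
Σσ²ᵢ = 2.074 + 0.912 + 0.785 + 2.229 = 6.000
total variance = 6.000 + 2 × 2.390 = 10.780
α (item deleted) = (4/3)·(1 − 6.000/10.780) = 0.59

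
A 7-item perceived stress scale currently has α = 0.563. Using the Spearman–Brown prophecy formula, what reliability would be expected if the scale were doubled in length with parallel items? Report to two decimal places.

Length factor m = 2
α' = m·α / (1 + (m−1)·α)
   = 2 × 0.563 / (1 + (2 − 1) × 0.563)
   = 1.1260 / 1.5630 = 0.72

predicted reliability = 0.72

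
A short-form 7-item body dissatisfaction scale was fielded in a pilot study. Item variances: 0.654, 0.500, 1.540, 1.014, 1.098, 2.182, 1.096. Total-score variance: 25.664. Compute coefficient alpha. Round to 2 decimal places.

α = 0.80

sum of item variances = 0.654 + 0.500 + 1.540 + 1.014 + 1.098 + 2.182 + 1.096 = 8.084
α = (k/(k−1))·(1 − sum of item variances/σ²_T) = (7/6)·(1 − 8.084/25.664) = 0.80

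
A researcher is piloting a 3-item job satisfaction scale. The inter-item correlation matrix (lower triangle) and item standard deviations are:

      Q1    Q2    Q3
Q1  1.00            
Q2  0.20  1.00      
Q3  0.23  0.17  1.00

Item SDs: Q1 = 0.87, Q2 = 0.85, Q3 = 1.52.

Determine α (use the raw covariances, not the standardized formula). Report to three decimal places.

Σσ²ᵢ = 0.87² + 0.85² + 1.52² = 3.7898
Covariances σ_ij = r_ij · s_i · s_j:
  σ(Q1,Q2) = 0.20 × 0.87 × 0.85 = 0.1479
  σ(Q1,Q3) = 0.23 × 0.87 × 1.52 = 0.3042
  σ(Q2,Q3) = 0.17 × 0.85 × 1.52 = 0.2196
σ²_T = Σσ²ᵢ + 2·Σσ_ij = 3.7898 + 2 × 0.6717 = 5.1332
α = (3/2)·(1 − 3.7898/5.1332) = 0.393

α = 0.393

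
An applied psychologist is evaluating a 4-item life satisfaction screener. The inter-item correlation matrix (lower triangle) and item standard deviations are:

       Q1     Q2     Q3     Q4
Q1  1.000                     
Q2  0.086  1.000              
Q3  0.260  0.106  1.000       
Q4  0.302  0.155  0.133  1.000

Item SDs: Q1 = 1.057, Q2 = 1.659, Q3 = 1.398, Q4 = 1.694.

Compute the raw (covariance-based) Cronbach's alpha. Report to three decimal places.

Σσ²ᵢ = 1.057² + 1.659² + 1.398² + 1.694² = 8.6936
Covariances σ_ij = r_ij · s_i · s_j:
  σ(Q1,Q2) = 0.086 × 1.057 × 1.659 = 0.1508
  σ(Q1,Q3) = 0.260 × 1.057 × 1.398 = 0.3842
  σ(Q1,Q4) = 0.302 × 1.057 × 1.694 = 0.5407
  σ(Q2,Q3) = 0.106 × 1.659 × 1.398 = 0.2458
  σ(Q2,Q4) = 0.155 × 1.659 × 1.694 = 0.4356
  σ(Q3,Q4) = 0.133 × 1.398 × 1.694 = 0.3150
σ²_T = Σσ²ᵢ + 2·Σσ_ij = 8.6936 + 2 × 2.0721 = 12.8378
α = (4/3)·(1 − 8.6936/12.8378) = 0.430

Cronbach's alpha = 0.430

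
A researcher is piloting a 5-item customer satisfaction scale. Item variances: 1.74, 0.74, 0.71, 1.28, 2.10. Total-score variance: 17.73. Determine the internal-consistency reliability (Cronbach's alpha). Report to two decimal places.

Cronbach's alpha = 0.79

Σσ²ᵢ = 1.74 + 0.74 + 0.71 + 1.28 + 2.10 = 6.57
α = (k/(k−1))·(1 − Σσ²ᵢ/total variance) = (5/4)·(1 − 6.57/17.73) = 0.79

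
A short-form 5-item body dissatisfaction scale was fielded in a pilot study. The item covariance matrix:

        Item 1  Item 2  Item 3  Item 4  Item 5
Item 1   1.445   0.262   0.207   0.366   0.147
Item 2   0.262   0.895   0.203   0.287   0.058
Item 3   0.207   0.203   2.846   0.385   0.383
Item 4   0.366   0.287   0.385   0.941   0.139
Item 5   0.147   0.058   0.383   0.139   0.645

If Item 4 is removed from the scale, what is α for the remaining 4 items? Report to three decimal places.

α = 0.402

Remaining items: Item 1, Item 2, Item 3, Item 5 (k = 4).
ΣVar(i) = 1.445 + 0.895 + 2.846 + 0.645 = 5.831
Var(T) = 5.831 + 2 × 1.260 = 8.351
α (item deleted) = (4/3)·(1 − 5.831/8.351) = 0.402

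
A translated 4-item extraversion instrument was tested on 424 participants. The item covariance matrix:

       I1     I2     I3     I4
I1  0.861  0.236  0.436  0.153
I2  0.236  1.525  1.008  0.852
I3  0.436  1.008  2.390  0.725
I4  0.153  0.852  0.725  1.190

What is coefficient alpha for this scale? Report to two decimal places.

α = 0.71

Σσᵢ² = 0.861 + 1.525 + 2.390 + 1.190 = 5.966
Sum of the distinct covariances = 3.410
total variance = 5.966 + 2 × 3.410 = 12.786
α = (k/(k−1))·(1 − Σσᵢ²/total variance) = (4/3)·(1 − 5.966/12.786) = 0.71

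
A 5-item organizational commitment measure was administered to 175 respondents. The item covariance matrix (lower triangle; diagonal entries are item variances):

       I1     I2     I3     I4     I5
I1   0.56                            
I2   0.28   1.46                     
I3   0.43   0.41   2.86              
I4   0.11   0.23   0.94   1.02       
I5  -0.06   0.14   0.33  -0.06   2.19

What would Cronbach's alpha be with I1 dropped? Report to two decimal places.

Remaining items: I2, I3, I4, I5 (k = 4).
Σσ²ᵢ = 1.46 + 2.86 + 1.02 + 2.19 = 7.53
σ²_T = 7.53 + 2 × 1.99 = 11.51
α (item deleted) = (4/3)·(1 − 7.53/11.51) = 0.46

Cronbach's alpha = 0.46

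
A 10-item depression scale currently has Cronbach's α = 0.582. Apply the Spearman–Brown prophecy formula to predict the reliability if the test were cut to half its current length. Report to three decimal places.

predicted reliability = 0.410

Length factor m = 1/2
α' = m·α / (1 − (1−m)·α)
   = 1/2 × 0.582 / (1 − (1 − 1/2) × 0.582)
   = 0.2910 / 0.7090 = 0.410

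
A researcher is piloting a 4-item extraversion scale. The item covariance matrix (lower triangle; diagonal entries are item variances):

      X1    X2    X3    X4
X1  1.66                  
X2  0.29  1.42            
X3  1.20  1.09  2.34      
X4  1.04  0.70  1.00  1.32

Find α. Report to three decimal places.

Σσᵢ² = 1.66 + 1.42 + 2.34 + 1.32 = 6.74
Σ_{i<j} σ_ij = 5.32
σ²_total = 6.74 + 2 × 5.32 = 17.38
α = (k/(k−1))·(1 − Σσᵢ²/σ²_total) = (4/3)·(1 − 6.74/17.38) = 0.816

α = 0.816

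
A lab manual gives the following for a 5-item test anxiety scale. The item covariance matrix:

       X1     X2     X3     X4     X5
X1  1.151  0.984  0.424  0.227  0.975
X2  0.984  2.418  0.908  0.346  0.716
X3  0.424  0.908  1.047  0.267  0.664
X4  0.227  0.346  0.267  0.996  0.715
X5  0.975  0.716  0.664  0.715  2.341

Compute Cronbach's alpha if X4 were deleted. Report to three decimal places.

Cronbach's alpha = 0.764

Remaining items: X1, X2, X3, X5 (k = 4).
Σσ²ᵢ = 1.151 + 2.418 + 1.047 + 2.341 = 6.957
total variance = 6.957 + 2 × 4.671 = 16.299
α (item deleted) = (4/3)·(1 − 6.957/16.299) = 0.764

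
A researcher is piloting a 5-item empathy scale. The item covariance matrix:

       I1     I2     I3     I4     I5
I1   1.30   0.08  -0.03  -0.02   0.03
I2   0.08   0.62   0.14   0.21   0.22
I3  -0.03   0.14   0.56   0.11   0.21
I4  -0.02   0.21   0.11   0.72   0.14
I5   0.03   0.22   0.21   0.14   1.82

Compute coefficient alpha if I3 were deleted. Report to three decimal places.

coefficient alpha = 0.304

Remaining items: I1, I2, I4, I5 (k = 4).
sum of item variances = 1.30 + 0.62 + 0.72 + 1.82 = 4.46
σ²_total = 4.46 + 2 × 0.66 = 5.78
α (item deleted) = (4/3)·(1 − 4.46/5.78) = 0.304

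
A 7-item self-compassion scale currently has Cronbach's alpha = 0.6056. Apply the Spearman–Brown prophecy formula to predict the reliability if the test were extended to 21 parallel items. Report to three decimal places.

Length factor m = 21/7 = 3.0000
α' = m·α / (1 + (m−1)·α)
   = 21/7 × 0.6056 / (1 + (21/7 − 1) × 0.6056)
   = 1.8168 / 2.2112 = 0.822

predicted reliability = 0.822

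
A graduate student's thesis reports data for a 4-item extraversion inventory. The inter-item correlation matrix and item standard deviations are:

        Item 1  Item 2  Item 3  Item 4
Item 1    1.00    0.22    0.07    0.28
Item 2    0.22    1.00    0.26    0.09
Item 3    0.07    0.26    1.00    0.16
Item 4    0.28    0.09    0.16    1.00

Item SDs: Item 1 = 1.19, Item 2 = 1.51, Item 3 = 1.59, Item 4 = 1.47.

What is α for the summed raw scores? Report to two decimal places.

Σσ²ᵢ = 1.19² + 1.51² + 1.59² + 1.47² = 8.3852
Covariances σ_ij = r_ij · s_i · s_j:
  σ(Item 1,Item 2) = 0.22 × 1.19 × 1.51 = 0.3953
  σ(Item 1,Item 3) = 0.07 × 1.19 × 1.59 = 0.1324
  σ(Item 1,Item 4) = 0.28 × 1.19 × 1.47 = 0.4898
  σ(Item 2,Item 3) = 0.26 × 1.51 × 1.59 = 0.6242
  σ(Item 2,Item 4) = 0.09 × 1.51 × 1.47 = 0.1998
  σ(Item 3,Item 4) = 0.16 × 1.59 × 1.47 = 0.3740
σ²_T = Σσ²ᵢ + 2·Σσ_ij = 8.3852 + 2 × 2.2155 = 12.8162
α = (4/3)·(1 − 8.3852/12.8162) = 0.46

α = 0.46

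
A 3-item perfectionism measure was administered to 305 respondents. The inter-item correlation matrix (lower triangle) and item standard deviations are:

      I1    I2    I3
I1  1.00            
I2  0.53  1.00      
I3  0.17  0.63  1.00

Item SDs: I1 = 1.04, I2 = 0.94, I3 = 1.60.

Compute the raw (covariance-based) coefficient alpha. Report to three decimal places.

coefficient alpha = 0.654

Σσ²ᵢ = 1.04² + 0.94² + 1.60² = 4.5252
Covariances σ_ij = r_ij · s_i · s_j:
  σ(I1,I2) = 0.53 × 1.04 × 0.94 = 0.5181
  σ(I1,I3) = 0.17 × 1.04 × 1.60 = 0.2829
  σ(I2,I3) = 0.63 × 0.94 × 1.60 = 0.9475
σ²_T = Σσ²ᵢ + 2·Σσ_ij = 4.5252 + 2 × 1.7485 = 8.0222
α = (3/2)·(1 − 4.5252/8.0222) = 0.654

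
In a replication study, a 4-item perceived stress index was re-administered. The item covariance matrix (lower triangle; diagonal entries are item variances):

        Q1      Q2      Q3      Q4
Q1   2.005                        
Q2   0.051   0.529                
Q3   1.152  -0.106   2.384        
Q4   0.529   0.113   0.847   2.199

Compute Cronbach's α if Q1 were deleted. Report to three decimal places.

Remaining items: Q2, Q3, Q4 (k = 3).
Σσ²ᵢ = 0.529 + 2.384 + 2.199 = 5.112
σ²_total = 5.112 + 2 × 0.854 = 6.820
α (item deleted) = (3/2)·(1 − 5.112/6.820) = 0.376

Cronbach's α = 0.376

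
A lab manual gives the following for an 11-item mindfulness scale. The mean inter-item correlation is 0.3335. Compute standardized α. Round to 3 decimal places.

Standardized α = k·r̄ / (1 + (k−1)·r̄) = 11 × 0.3335 / (1 + 10 × 0.3335)
  = 3.6685 / 4.3350 = 0.846

α = 0.846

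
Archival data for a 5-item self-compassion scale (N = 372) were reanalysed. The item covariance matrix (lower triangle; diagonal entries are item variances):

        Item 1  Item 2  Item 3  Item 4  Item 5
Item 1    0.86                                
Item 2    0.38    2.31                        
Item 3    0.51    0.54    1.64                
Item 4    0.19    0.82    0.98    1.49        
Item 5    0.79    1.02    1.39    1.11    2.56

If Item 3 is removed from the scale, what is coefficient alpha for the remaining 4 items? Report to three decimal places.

Remaining items: Item 1, Item 2, Item 4, Item 5 (k = 4).
Σσ²ᵢ = 0.86 + 2.31 + 1.49 + 2.56 = 7.22
σ²_total = 7.22 + 2 × 4.31 = 15.84
α (item deleted) = (4/3)·(1 − 7.22/15.84) = 0.726

coefficient alpha = 0.726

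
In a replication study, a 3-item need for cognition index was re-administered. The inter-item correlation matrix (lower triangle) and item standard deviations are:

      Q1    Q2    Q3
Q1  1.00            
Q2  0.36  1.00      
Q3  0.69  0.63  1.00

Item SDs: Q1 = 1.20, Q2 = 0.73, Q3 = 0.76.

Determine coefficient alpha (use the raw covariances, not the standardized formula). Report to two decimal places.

Σσ²ᵢ = 1.20² + 0.73² + 0.76² = 2.5505
Covariances σ_ij = r_ij · s_i · s_j:
  σ(Q1,Q2) = 0.36 × 1.20 × 0.73 = 0.3154
  σ(Q1,Q3) = 0.69 × 1.20 × 0.76 = 0.6293
  σ(Q2,Q3) = 0.63 × 0.73 × 0.76 = 0.3495
σ²_T = Σσ²ᵢ + 2·Σσ_ij = 2.5505 + 2 × 1.2942 = 5.1389
α = (3/2)·(1 − 2.5505/5.1389) = 0.76

coefficient alpha = 0.76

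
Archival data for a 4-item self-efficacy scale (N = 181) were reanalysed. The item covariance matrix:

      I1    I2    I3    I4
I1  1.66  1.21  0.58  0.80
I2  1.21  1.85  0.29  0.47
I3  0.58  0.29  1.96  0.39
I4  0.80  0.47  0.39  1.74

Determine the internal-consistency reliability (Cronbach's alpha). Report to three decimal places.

sum of item variances = 1.66 + 1.85 + 1.96 + 1.74 = 7.21
Sum of the distinct covariances = 3.74
σ²_total = 7.21 + 2 × 3.74 = 14.69
α = (k/(k−1))·(1 − sum of item variances/σ²_total) = (4/3)·(1 − 7.21/14.69) = 0.679

α = 0.679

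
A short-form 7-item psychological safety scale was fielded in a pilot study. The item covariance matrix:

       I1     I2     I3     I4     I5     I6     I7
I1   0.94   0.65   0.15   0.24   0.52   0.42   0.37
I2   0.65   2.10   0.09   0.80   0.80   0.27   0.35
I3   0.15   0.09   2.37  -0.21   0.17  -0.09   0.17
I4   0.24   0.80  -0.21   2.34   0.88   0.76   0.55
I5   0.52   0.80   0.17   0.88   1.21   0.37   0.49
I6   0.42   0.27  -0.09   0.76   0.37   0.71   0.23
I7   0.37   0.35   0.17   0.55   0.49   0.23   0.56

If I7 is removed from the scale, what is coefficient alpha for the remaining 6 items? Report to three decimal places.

coefficient alpha = 0.655

Remaining items: I1, I2, I3, I4, I5, I6 (k = 6).
Σσ²ᵢ = 0.94 + 2.10 + 2.37 + 2.34 + 1.21 + 0.71 = 9.67
σ²_T = 9.67 + 2 × 5.82 = 21.31
α (item deleted) = (6/5)·(1 − 9.67/21.31) = 0.655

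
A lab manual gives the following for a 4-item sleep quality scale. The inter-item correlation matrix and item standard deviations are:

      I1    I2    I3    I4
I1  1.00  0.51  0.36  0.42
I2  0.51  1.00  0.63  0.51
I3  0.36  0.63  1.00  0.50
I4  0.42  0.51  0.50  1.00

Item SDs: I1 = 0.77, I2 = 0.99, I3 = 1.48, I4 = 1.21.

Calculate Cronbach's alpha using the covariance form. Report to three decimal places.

α = 0.774

Σσ²ᵢ = 0.77² + 0.99² + 1.48² + 1.21² = 5.2275
Covariances σ_ij = r_ij · s_i · s_j:
  σ(I1,I2) = 0.51 × 0.77 × 0.99 = 0.3888
  σ(I1,I3) = 0.36 × 0.77 × 1.48 = 0.4103
  σ(I1,I4) = 0.42 × 0.77 × 1.21 = 0.3913
  σ(I2,I3) = 0.63 × 0.99 × 1.48 = 0.9231
  σ(I2,I4) = 0.51 × 0.99 × 1.21 = 0.6109
  σ(I3,I4) = 0.50 × 1.48 × 1.21 = 0.8954
σ²_T = Σσ²ᵢ + 2·Σσ_ij = 5.2275 + 2 × 3.6198 = 12.4671
α = (4/3)·(1 − 5.2275/12.4671) = 0.774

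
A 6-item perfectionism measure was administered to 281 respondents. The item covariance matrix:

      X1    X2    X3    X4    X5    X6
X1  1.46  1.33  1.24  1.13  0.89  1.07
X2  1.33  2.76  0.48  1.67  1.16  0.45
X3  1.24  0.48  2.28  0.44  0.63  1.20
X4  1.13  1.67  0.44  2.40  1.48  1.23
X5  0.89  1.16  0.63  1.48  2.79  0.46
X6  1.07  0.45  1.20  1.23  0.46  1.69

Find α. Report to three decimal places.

Σσᵢ² = 1.46 + 2.76 + 2.28 + 2.40 + 2.79 + 1.69 = 13.38
Σ_{i<j} σ_ij = 14.86
σ²_T = 13.38 + 2 × 14.86 = 43.10
α = (k/(k−1))·(1 − Σσᵢ²/σ²_T) = (6/5)·(1 − 13.38/43.10) = 0.827

α = 0.827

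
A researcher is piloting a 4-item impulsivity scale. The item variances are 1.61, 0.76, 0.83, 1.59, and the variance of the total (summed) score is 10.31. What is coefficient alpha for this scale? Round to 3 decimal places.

sum of item variances = 1.61 + 0.76 + 0.83 + 1.59 = 4.79
α = (k/(k−1))·(1 − sum of item variances/total variance) = (4/3)·(1 − 4.79/10.31) = 0.714

α = 0.714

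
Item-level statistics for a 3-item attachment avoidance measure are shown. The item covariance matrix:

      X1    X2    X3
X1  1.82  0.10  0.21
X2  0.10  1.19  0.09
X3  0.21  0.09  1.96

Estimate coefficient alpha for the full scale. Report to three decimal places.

α = 0.208

sum of item variances = 1.82 + 1.19 + 1.96 = 4.97
Sum of off-diagonal covariances = 0.40
σ²_total = 4.97 + 2 × 0.40 = 5.77
α = (k/(k−1))·(1 − sum of item variances/σ²_total) = (3/2)·(1 − 4.97/5.77) = 0.208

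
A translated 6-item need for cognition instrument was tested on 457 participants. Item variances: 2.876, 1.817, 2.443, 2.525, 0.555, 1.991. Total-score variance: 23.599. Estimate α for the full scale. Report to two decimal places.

α = 0.58

Σσ²ᵢ = 2.876 + 1.817 + 2.443 + 2.525 + 0.555 + 1.991 = 12.207
α = (k/(k−1))·(1 − Σσ²ᵢ/total variance) = (6/5)·(1 − 12.207/23.599) = 0.58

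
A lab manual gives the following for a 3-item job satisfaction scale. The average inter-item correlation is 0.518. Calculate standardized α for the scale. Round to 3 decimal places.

standardized α = 0.763

Standardized α = k·r̄ / (1 + (k−1)·r̄) = 3 × 0.518 / (1 + 2 × 0.518)
  = 1.5540 / 2.0360 = 0.763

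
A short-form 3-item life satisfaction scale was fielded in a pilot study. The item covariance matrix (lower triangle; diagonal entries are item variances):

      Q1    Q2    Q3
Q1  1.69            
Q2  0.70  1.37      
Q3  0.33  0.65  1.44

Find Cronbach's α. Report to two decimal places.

Σσ²ᵢ = 1.69 + 1.37 + 1.44 = 4.50
Sum of the distinct covariances = 1.68
σ²_T = 4.50 + 2 × 1.68 = 7.86
α = (k/(k−1))·(1 − Σσ²ᵢ/σ²_T) = (3/2)·(1 − 4.50/7.86) = 0.64

Cronbach's α = 0.64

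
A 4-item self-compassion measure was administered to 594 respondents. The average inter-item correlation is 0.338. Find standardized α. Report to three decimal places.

Standardized α = k·r̄ / (1 + (k−1)·r̄) = 4 × 0.338 / (1 + 3 × 0.338)
  = 1.3520 / 2.0140 = 0.671

standardized α = 0.671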